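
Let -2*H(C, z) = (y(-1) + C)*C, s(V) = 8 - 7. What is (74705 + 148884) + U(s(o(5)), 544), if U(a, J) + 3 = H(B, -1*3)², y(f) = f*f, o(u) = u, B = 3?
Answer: 223622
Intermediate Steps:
y(f) = f²
s(V) = 1
H(C, z) = -C*(1 + C)/2 (H(C, z) = -((-1)² + C)*C/2 = -(1 + C)*C/2 = -C*(1 + C)/2)
U(a, J) = 33 (U(a, J) = -3 + (-½*3*(1 + 3))² = -3 + (-½*3*4)² = -3 + (-6)² = -3 + 36 = 33)
(74705 + 148884) + U(s(o(5)), 544) = (74705 + 148884) + 33 = 223589 + 33 = 223622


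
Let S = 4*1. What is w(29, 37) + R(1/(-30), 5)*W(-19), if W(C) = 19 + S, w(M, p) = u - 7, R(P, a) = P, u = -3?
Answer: -323/30 ≈ -10.767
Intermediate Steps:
S = 4
w(M, p) = -10 (w(M, p) = -3 - 7 = -10)
W(C) = 23 (W(C) = 19 + 4 = 23)
w(29, 37) + R(1/(-30), 5)*W(-19) = -10 + 23/(-30) = -10 - 1/30*23 = -10 - 23/30 = -323/30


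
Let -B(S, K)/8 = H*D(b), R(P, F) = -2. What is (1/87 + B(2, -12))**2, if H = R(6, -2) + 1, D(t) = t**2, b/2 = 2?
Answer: 124032769/7569 ≈ 16387.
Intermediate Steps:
b = 4 (b = 2*2 = 4)
H = -1 (H = -2 + 1 = -1)
B(S, K) = 128 (B(S, K) = -(-8)*4**2 = -(-8)*16 = -8*(-16) = 128)
(1/87 + B(2, -12))**2 = (1/87 + 128)**2 = (11137/87)**2 = 124032769/7569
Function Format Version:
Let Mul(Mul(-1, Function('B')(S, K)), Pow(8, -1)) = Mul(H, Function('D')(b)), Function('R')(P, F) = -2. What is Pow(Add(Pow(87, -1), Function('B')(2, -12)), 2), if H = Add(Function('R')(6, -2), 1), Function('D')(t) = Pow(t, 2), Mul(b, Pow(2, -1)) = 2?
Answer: Rational(124032769, 7569) ≈ 16387.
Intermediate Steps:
b = 4 (b = Mul(2, 2) = 4)
H = -1 (H = Add(-2, 1) = -1)
Function('B')(S, K) = 128 (Function('B')(S, K) = Mul(-8, Mul(-1, Pow(4, 2))) = Mul(-8, Mul(-1, 16)) = Mul(-8, -16) = 128)
Pow(Add(Pow(87, -1), Function('B')(2, -12)), 2) = Pow(Add(Pow(87, -1), 128), 2) = Pow(Add(Rational(1, 87), 128), 2) = Pow(Rational(11137, 87), 2) = Rational(124032769, 7569)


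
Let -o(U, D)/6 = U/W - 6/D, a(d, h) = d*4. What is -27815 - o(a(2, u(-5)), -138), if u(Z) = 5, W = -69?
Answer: -639755/23 ≈ -27815.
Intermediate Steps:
a(d, h) = 4*d
o(U, D) = 36/D + 2*U/23 (o(U, D) = -6*(U/(-69) - 6/D) = -6*(U*(-1/69) - 6/D) = -6*(-U/69 - 6/D) = -6*(-6/D - U/69) = 36/D + 2*U/23)
-27815 - o(a(2, u(-5)), -138) = -27815 - (36/(-138) + 2*(4*2)/23) = -27815 - (36*(-1/138) + (2/23)*8) = -27815 - (-6/23 + 16/23) = -27815 - 1*10/23 = -27815 - 10/23 = -639755/23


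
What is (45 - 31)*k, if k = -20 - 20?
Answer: -560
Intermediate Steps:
k = -40
(45 - 31)*k = (45 - 31)*(-40) = 14*(-40) = -560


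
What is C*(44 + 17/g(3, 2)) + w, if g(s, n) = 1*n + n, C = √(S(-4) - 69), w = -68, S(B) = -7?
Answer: -68 + 193*I*√19/2 ≈ -68.0 + 420.63*I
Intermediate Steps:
C = 2*I*√19 (C = √(-7 - 69) = √(-76) = 2*I*√19 ≈ 8.7178*I)
g(s, n) = 2*n (g(s, n) = n + n = 2*n)
C*(44 + 17/g(3, 2)) + w = (2*I*√19)*(44 + 17/((2*2))) - 68 = (2*I*√19)*(44 + 17/4) - 68 = (2*I*√19)*(193/4) - 68 = 193*I*√19/2 - 68 = -68 + 193*I*√19/2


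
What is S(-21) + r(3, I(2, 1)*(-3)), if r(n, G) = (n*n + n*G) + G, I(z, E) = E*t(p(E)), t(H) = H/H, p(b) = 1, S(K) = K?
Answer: -24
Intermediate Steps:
t(H) = 1
I(z, E) = E (I(z, E) = E*1 = E)
r(n, G) = G + n² + G*n (r(n, G) = (n² + G*n) + G = G + n² + G*n)
S(-21) + r(3, I(2, 1)*(-3)) = -21 + (1*(-3) + 3² + (1*(-3))*3) = -21 + (-3 + 9 - 3*3) = -21 + (-3 + 9 - 9) = -21 - 3 = -24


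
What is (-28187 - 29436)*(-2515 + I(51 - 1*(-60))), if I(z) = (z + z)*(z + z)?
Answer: -2694970087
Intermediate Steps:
I(z) = 4*z² (I(z) = (2*z)*(2*z) = 4*z²)
(-28187 - 29436)*(-2515 + I(51 - 1*(-60))) = (-28187 - 29436)*(-2515 + 4*(51 - 1*(-60))²) = -57623*(-2515 + 4*(51 + 60)²) = -57623*(-2515 + 4*111²) = -57623*(-2515 + 4*12321) = -57623*(-2515 + 49284) = -57623*46769 = -2694970087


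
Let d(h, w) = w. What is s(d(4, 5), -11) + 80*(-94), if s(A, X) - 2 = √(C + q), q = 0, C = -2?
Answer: -7518 + I*√2 ≈ -7518.0 + 1.4142*I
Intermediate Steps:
s(A, X) = 2 + I*√2 (s(A, X) = 2 + √(-2 + 0) = 2 + √(-2) = 2 + I*√2)
s(d(4, 5), -11) + 80*(-94) = (2 + I*√2) + 80*(-94) = (2 + I*√2) - 7520 = -7518 + I*√2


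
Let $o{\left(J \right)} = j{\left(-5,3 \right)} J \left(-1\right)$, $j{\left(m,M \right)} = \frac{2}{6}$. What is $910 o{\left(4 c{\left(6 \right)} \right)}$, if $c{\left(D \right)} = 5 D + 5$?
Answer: $- \frac{127400}{3} \approx -42467.0$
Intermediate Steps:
$j{\left(m,M \right)} = \frac{1}{3}$ ($j{\left(m,M \right)} = 2 \cdot \frac{1}{6} = \frac{1}{3}$)
$c{\left(D \right)} = 5 + 5 D$
$o{\left(J \right)} = - \frac{J}{3}$ ($o{\left(J \right)} = \frac{J}{3} \left(-1\right) = - \frac{J}{3}$)
$910 o{\left(4 c{\left(6 \right)} \right)} = 910 \left(- \frac{4 \left(5 + 5 \cdot 6\right)}{3}\right) = 910 \left(- \frac{4 \left(5 + 30\right)}{3}\right) = 910 \left(- \frac{4 \cdot 35}{3}\right) = 910 \left(\left(- \frac{1}{3}\right) 140\right) = 910 \left(- \frac{140}{3}\right) = - \frac{127400}{3}$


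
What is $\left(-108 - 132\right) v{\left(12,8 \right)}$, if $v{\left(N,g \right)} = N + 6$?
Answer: $-4320$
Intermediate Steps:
$v{\left(N,g \right)} = 6 + N$
$\left(-108 - 132\right) v{\left(12,8 \right)} = \left(-108 - 132\right) \left(6 + 12\right) = \left(-240\right) 18 = -4320$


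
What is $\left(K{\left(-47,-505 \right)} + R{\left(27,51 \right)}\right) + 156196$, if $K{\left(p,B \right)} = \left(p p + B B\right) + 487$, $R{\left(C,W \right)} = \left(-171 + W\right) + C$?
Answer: $413824$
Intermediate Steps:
$R{\left(C,W \right)} = -171 + C + W$
$K{\left(p,B \right)} = 487 + B^{2} + p^{2}$ ($K{\left(p,B \right)} = \left(p^{2} + B^{2}\right) + 487 = \left(B^{2} + p^{2}\right) + 487 = 487 + B^{2} + p^{2}$)
$\left(K{\left(-47,-505 \right)} + R{\left(27,51 \right)}\right) + 156196 = \left(\left(487 + \left(-505\right)^{2} + \left(-47\right)^{2}\right) + \left(-171 + 27 + 51\right)\right) + 156196 = \left(\left(487 + 255025 + 2209\right) - 93\right) + 156196 = \left(257721 - 93\right) + 156196 = 257628 + 156196 = 413824$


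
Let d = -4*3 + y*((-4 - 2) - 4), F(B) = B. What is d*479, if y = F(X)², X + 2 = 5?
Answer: -48858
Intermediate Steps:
X = 3 (X = -2 + 5 = 3)
y = 9 (y = 3² = 9)
d = -102 (d = -4*3 + 9*((-4 - 2) - 4) = -12 + 9*(-6 - 4) = -12 + 9*(-10) = -12 - 90 = -102)
d*479 = -102*479 = -48858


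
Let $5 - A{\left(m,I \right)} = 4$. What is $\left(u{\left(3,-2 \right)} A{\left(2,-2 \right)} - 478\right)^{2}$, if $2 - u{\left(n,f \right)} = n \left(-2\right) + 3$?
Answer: $223729$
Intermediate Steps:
$A{\left(m,I \right)} = 1$ ($A{\left(m,I \right)} = 5 - 4 = 1$)
$u{\left(n,f \right)} = -1 + 2 n$ ($u{\left(n,f \right)} = 2 - \left(n \left(-2\right) + 3\right) = 2 - \left(- 2 n + 3\right) = 2 - \left(3 - 2 n\right) = 2 + \left(-3 + 2 n\right) = -1 + 2 n$)
$\left(u{\left(3,-2 \right)} A{\left(2,-2 \right)} - 478\right)^{2} = \left(\left(-1 + 2 \cdot 3\right) 1 - 478\right)^{2} = \left(\left(-1 + 6\right) 1 - 478\right)^{2} = \left(5 \cdot 1 - 478\right)^{2} = \left(5 - 478\right)^{2} = \left(-473\right)^{2} = 223729$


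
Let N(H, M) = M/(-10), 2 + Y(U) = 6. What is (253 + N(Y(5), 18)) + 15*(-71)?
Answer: -4069/5 ≈ -813.80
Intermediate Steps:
Y(U) = 4 (Y(U) = -2 + 6 = 4)
N(H, M) = -M/10
(253 + N(Y(5), 18)) + 15*(-71) = (253 - ⅒*18) + 15*(-71) = (253 - 9/5) - 1065 = 1256/5 - 1065 = -4069/5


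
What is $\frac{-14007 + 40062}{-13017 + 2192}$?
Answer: $- \frac{5211}{2165} \approx -2.4069$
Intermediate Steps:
$\frac{-14007 + 40062}{-13017 + 2192} = \frac{26055}{-10825} = 26055 \left(- \frac{1}{10825}\right) = - \frac{5211}{2165}$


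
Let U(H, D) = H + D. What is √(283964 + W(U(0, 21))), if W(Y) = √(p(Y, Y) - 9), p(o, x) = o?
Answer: √(283964 + 2*√3) ≈ 532.89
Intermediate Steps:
U(H, D) = D + H
W(Y) = √(-9 + Y) (W(Y) = √(Y - 9) = √(-9 + Y))
√(283964 + W(U(0, 21))) = √(283964 + √(-9 + (21 + 0))) = √(283964 + √(-9 + 21)) = √(283964 + √12) = √(283964 + 2*√3)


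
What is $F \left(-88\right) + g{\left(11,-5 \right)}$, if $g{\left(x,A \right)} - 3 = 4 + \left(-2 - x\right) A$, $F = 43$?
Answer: $-3712$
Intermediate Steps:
$g{\left(x,A \right)} = 7 + A \left(-2 - x\right)$ ($g{\left(x,A \right)} = 3 + \left(4 + \left(-2 - x\right) A\right) = 3 + \left(4 + A \left(-2 - x\right)\right) = 7 + A \left(-2 - x\right)$)
$F \left(-88\right) + g{\left(11,-5 \right)} = 43 \left(-88\right) - \left(-17 - 55\right) = -3784 + \left(7 + 10 + 55\right) = -3784 + 72 = -3712$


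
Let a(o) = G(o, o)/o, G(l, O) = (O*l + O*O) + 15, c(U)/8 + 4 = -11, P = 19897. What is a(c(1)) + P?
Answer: 157255/8 ≈ 19657.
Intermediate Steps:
c(U) = -120 (c(U) = -32 + 8*(-11) = -32 - 88 = -120)
G(l, O) = 15 + O**2 + O*l (G(l, O) = (O*l + O**2) + 15 = (O**2 + O*l) + 15 = 15 + O**2 + O*l)
a(o) = (15 + 2*o**2)/o (a(o) = (15 + o**2 + o*o)/o = (15 + o**2 + o**2)/o = (15 + 2*o**2)/o)
a(c(1)) + P = (2*(-120) + 15/(-120)) + 19897 = (-240 + 15*(-1/120)) + 19897 = (-240 - 1/8) + 19897 = -1921/8 + 19897 = 157255/8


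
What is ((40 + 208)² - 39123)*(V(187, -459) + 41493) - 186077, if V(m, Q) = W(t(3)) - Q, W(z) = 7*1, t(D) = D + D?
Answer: 938898302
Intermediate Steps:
t(D) = 2*D
W(z) = 7
V(m, Q) = 7 - Q
((40 + 208)² - 39123)*(V(187, -459) + 41493) - 186077 = ((40 + 208)² - 39123)*((7 - 1*(-459)) + 41493) - 186077 = (248² - 39123)*((7 + 459) + 41493) - 186077 = (61504 - 39123)*(466 + 41493) - 186077 = 22381*41959 - 186077 = 939084379 - 186077 = 938898302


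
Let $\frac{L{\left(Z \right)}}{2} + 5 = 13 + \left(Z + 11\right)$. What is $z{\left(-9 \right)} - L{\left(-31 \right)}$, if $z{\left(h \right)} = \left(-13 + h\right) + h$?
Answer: $-7$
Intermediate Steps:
$z{\left(h \right)} = -13 + 2 h$
$L{\left(Z \right)} = 38 + 2 Z$ ($L{\left(Z \right)} = -10 + 2 \left(13 + \left(Z + 11\right)\right) = -10 + 2 \left(13 + \left(11 + Z\right)\right) = -10 + 2 \left(24 + Z\right) = -10 + \left(48 + 2 Z\right) = 38 + 2 Z$)
$z{\left(-9 \right)} - L{\left(-31 \right)} = \left(-13 + 2 \left(-9\right)\right) - \left(38 + 2 \left(-31\right)\right) = \left(-13 - 18\right) - \left(38 - 62\right) = -31 - -24 = -31 + 24 = -7$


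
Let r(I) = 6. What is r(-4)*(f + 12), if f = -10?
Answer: 12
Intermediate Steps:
r(-4)*(f + 12) = 6*(-10 + 12) = 6*2 = 12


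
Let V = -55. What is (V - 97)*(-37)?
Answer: 5624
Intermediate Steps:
(V - 97)*(-37) = (-55 - 97)*(-37) = -152*(-37) = 5624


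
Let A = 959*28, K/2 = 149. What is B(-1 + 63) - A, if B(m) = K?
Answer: -26554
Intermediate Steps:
K = 298 (K = 2*149 = 298)
B(m) = 298
A = 26852
B(-1 + 63) - A = 298 - 1*26852 = 298 - 26852 = -26554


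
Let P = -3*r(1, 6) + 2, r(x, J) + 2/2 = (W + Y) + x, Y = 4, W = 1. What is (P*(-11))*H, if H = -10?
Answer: -1430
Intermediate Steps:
r(x, J) = 4 + x (r(x, J) = -1 + ((1 + 4) + x) = -1 + (5 + x) = 4 + x)
P = -13 (P = -3*(4 + 1) + 2 = -3*5 + 2 = -15 + 2 = -13)
(P*(-11))*H = -13*(-11)*(-10) = 143*(-10) = -1430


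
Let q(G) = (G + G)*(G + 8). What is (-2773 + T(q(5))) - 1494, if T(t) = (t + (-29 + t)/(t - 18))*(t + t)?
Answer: 833489/28 ≈ 29767.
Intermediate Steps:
q(G) = 2*G*(8 + G) (q(G) = (2*G)*(8 + G) = 2*G*(8 + G))
T(t) = 2*t*(t + (-29 + t)/(-18 + t)) (T(t) = (t + (-29 + t)/(-18 + t))*(2*t) = 2*t*(t + (-29 + t)/(-18 + t)))
(-2773 + T(q(5))) - 1494 = (-2773 + 2*(2*5*(8 + 5))*(-29 + (2*5*(8 + 5))**2 - 34*5*(8 + 5))/(-18 + 2*5*(8 + 5))) - 1494 = (-2773 + 2*(2*5*13)*(-29 + (2*5*13)**2 - 34*5*13)/(-18 + 2*5*13)) - 1494 = (-2773 + 2*130*(-29 + 130**2 - 17*130)/(-18 + 130)) - 1494 = (-2773 + 2*130*(-29 + 16900 - 2210)/112) - 1494 = (-2773 + 2*130*(1/112)*14661) - 1494 = (-2773 + 952965/28) - 1494 = 875321/28 - 1494 = 833489/28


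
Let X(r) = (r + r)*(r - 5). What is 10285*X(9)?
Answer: 740520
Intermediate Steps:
X(r) = 2*r*(-5 + r) (X(r) = (2*r)*(-5 + r) = 2*r*(-5 + r))
10285*X(9) = 10285*(2*9*(-5 + 9)) = 10285*(2*9*4) = 10285*72 = 740520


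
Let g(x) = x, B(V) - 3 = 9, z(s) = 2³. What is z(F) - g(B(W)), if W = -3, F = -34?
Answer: -4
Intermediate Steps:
z(s) = 8
B(V) = 12 (B(V) = 3 + 9 = 12)
z(F) - g(B(W)) = 8 - 1*12 = 8 - 12 = -4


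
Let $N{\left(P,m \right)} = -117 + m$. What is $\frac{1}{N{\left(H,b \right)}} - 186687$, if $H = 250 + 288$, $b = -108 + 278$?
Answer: $- \frac{9894410}{53} \approx -1.8669 \cdot 10^{5}$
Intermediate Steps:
$b = 170$
$H = 538$
$\frac{1}{N{\left(H,b \right)}} - 186687 = \frac{1}{-117 + 170} - 186687 = \frac{1}{53} - 186687 = - \frac{9894410}{53}$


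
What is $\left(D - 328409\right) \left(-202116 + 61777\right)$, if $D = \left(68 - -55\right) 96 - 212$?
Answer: $44461219607$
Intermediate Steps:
$D = 11596$ ($D = \left(68 + 55\right) 96 - 212 = 123 \cdot 96 - 212 = 11808 - 212 = 11596$)
$\left(D - 328409\right) \left(-202116 + 61777\right) = \left(11596 - 328409\right) \left(-202116 + 61777\right) = \left(-316813\right) \left(-140339\right) = 44461219607$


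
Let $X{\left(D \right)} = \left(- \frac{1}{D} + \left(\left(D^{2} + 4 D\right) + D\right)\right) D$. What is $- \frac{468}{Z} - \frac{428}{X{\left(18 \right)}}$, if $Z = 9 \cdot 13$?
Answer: $- \frac{30232}{7451} \approx -4.0574$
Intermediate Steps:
$X{\left(D \right)} = D \left(D^{2} - \frac{1}{D} + 5 D\right)$ ($X{\left(D \right)} = \left(- \frac{1}{D} + \left(D^{2} + 5 D\right)\right) D = \left(D^{2} - \frac{1}{D} + 5 D\right) D = D \left(D^{2} - \frac{1}{D} + 5 D\right)$)
$Z = 117$
$- \frac{468}{Z} - \frac{428}{X{\left(18 \right)}} = - \frac{468}{117} - \frac{428}{-1 + 18^{3} + 5 \cdot 18^{2}} = \left(-468\right) \frac{1}{117} - \frac{428}{-1 + 5832 + 5 \cdot 324} = -4 - \frac{428}{-1 + 5832 + 1620} = -4 - \frac{428}{7451} = - \frac{30232}{7451}$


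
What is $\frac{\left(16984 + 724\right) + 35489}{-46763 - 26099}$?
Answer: $- \frac{53197}{72862} \approx -0.73011$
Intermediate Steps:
$\frac{\left(16984 + 724\right) + 35489}{-46763 - 26099} = \frac{17708 + 35489}{-72862} = 53197 \left(- \frac{1}{72862}\right) = - \frac{53197}{72862}$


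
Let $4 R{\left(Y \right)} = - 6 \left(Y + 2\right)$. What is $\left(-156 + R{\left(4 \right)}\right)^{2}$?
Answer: $27225$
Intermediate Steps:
$R{\left(Y \right)} = -3 - \frac{3 Y}{2}$ ($R{\left(Y \right)} = \frac{\left(-6\right) \left(Y + 2\right)}{4} = \frac{\left(-6\right) \left(2 + Y\right)}{4} = \frac{-12 - 6 Y}{4} = -3 - \frac{3 Y}{2}$)
$\left(-156 + R{\left(4 \right)}\right)^{2} = \left(-156 - 9\right)^{2} = \left(-165\right)^{2} = 27225$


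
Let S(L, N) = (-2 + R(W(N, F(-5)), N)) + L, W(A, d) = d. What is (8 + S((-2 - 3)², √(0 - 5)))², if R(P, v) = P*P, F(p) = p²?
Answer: 430336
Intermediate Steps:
R(P, v) = P²
S(L, N) = 623 + L (S(L, N) = (-2 + ((-5)²)²) + L = (-2 + 25²) + L = (-2 + 625) + L = 623 + L)
(8 + S((-2 - 3)², √(0 - 5)))² = (8 + (623 + (-2 - 3)²))² = (8 + (623 + (-5)²))² = (8 + (623 + 25))² = (8 + 648)² = 656² = 430336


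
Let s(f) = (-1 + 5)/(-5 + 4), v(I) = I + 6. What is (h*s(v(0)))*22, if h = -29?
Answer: 2552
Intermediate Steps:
v(I) = 6 + I
s(f) = -4 (s(f) = 4/(-1) = 4*(-1) = -4)
(h*s(v(0)))*22 = -29*(-4)*22 = 116*22 = 2552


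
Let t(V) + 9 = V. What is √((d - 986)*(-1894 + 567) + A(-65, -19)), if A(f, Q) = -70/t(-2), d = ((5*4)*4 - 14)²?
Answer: 2*I*√135277505/11 ≈ 2114.7*I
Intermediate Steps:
t(V) = -9 + V
d = 4356 (d = (20*4 - 14)² = (80 - 14)² = 66² = 4356)
A(f, Q) = 70/11 (A(f, Q) = -70/(-9 - 2) = -70/(-11) = -70*(-1/11) = 70/11)
√((d - 986)*(-1894 + 567) + A(-65, -19)) = √((4356 - 986)*(-1894 + 567) + 70/11) = √(3370*(-1327) + 70/11) = √(-4471990 + 70/11) = √(-49191820/11) = 2*I*√135277505/11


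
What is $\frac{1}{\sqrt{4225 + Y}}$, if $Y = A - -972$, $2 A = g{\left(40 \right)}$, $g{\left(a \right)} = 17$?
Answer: $\frac{\sqrt{20822}}{10411} \approx 0.01386$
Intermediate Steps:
$A = \frac{17}{2}$ ($A = \frac{1}{2} \cdot 17 = \frac{17}{2} \approx 8.5$)
$Y = \frac{1961}{2}$ ($Y = \frac{17}{2} - -972 = \frac{17}{2} + 972 = \frac{1961}{2} \approx 980.5$)
$\frac{1}{\sqrt{4225 + Y}} = \frac{1}{\sqrt{4225 + \frac{1961}{2}}} = \frac{1}{\sqrt{\frac{10411}{2}}} = \frac{1}{\frac{1}{2} \sqrt{20822}} = \frac{\sqrt{20822}}{10411}$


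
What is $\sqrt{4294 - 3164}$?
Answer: $\sqrt{1130} \approx 33.615$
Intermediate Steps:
$\sqrt{4294 - 3164} = \sqrt{1130}$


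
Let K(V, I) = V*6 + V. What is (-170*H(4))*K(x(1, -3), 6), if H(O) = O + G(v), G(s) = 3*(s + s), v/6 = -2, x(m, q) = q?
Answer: -242760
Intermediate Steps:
v = -12 (v = 6*(-2) = -12)
K(V, I) = 7*V (K(V, I) = 6*V + V = 7*V)
G(s) = 6*s (G(s) = 3*(2*s) = 6*s)
H(O) = -72 + O (H(O) = O + 6*(-12) = O - 72 = -72 + O)
(-170*H(4))*K(x(1, -3), 6) = (-170*(-72 + 4))*(7*(-3)) = -170*(-68)*(-21) = 11560*(-21) = -242760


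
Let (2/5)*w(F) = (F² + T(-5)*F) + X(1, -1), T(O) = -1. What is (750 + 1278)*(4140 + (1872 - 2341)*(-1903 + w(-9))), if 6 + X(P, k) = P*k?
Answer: 1621040226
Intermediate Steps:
X(P, k) = -6 + P*k
w(F) = -35/2 - 5*F/2 + 5*F²/2 (w(F) = 5*((F² - F) + (-6 + 1*(-1)))/2 = 5*((F² - F) + (-6 - 1))/2 = 5*((F² - F) - 7)/2 = 5*(-7 + F² - F)/2 = -35/2 - 5*F/2 + 5*F²/2)
(750 + 1278)*(4140 + (1872 - 2341)*(-1903 + w(-9))) = (750 + 1278)*(4140 + (1872 - 2341)*(-1903 + (-35/2 - 5/2*(-9) + (5/2)*(-9)²))) = 2028*(4140 - 469*(-1903 + (-35/2 + 45/2 + (5/2)*81))) = 2028*(4140 - 469*(-1903 + (-35/2 + 45/2 + 405/2))) = 2028*(4140 - 469*(-1903 + 415/2)) = 2028*(4140 - 469*(-3391/2)) = 2028*(4140 + 1590379/2) = 2028*(1598659/2) = 1621040226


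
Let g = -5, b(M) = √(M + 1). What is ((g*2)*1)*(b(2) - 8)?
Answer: 80 - 10*√3 ≈ 62.680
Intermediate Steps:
b(M) = √(1 + M)
((g*2)*1)*(b(2) - 8) = (-5*2*1)*(√(1 + 2) - 8) = (-10*1)*(√3 - 8) = -10*(-8 + √3) = 80 - 10*√3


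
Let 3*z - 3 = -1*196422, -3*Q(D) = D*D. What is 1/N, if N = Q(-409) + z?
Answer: -3/363700 ≈ -8.2485e-6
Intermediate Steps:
Q(D) = -D**2/3 (Q(D) = -D*D/3 = -D**2/3)
z = -65473 (z = 1 + (-1*196422)/3 = 1 + (1/3)*(-196422) = 1 - 65474 = -65473)
N = -363700/3 (N = -1/3*(-409)**2 - 65473 = -1/3*167281 - 65473 = -167281/3 - 65473 = -363700/3 ≈ -1.2123e+5)
1/N = 1/(-363700/3) = -3/363700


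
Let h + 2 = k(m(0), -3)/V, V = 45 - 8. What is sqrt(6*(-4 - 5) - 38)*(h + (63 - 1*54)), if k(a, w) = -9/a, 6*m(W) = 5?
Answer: 2482*I*sqrt(23)/185 ≈ 64.342*I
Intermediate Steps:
m(W) = 5/6 (m(W) = (1/6)*5 = 5/6)
V = 37
h = -424/185 (h = -2 - 9/5/6/37 = -2 - 9*6/5*(1/37) = -2 - 54/5*1/37 = -2 - 54/185 = -424/185 ≈ -2.2919)
sqrt(6*(-4 - 5) - 38)*(h + (63 - 1*54)) = sqrt(6*(-4 - 5) - 38)*(-424/185 + (63 - 1*54)) = sqrt(6*(-9) - 38)*(-424/185 + (63 - 54)) = sqrt(-54 - 38)*(-424/185 + 9) = sqrt(-92)*(1241/185) = (2*I*sqrt(23))*(1241/185) = 2482*I*sqrt(23)/185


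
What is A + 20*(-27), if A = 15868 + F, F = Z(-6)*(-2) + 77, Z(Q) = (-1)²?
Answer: 15403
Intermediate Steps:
Z(Q) = 1
F = 75 (F = 1*(-2) + 77 = -2 + 77 = 75)
A = 15943 (A = 15868 + 75 = 15943)
A + 20*(-27) = 15943 + 20*(-27) = 15943 - 540 = 15403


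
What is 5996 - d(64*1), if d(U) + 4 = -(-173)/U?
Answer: 383827/64 ≈ 5997.3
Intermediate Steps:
d(U) = -4 + 173/U (d(U) = -4 - (-173)/U = -4 + 173/U)
5996 - d(64*1) = 5996 - (-4 + 173/((64*1))) = 5996 - (-4 + 173/64) = 5996 - 1*(-83/64) = 5996 + 83/64 = 383827/64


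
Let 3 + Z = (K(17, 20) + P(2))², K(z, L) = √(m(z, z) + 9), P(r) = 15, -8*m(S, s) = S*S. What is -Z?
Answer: 3 - (60 + I*√434)²/16 ≈ -194.88 - 156.25*I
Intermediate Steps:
m(S, s) = -S²/8 (m(S, s) = -S*S/8 = -S²/8)
K(z, L) = √(9 - z²/8) (K(z, L) = √(-z²/8 + 9) = √(9 - z²/8))
Z = -3 + (15 + I*√434/4)² (Z = -3 + (√(144 - 2*17²)/4 + 15)² = -3 + (√(144 - 2*289)/4 + 15)² = -3 + (√(144 - 578)/4 + 15)² = -3 + (√(-434)/4 + 15)² = -3 + ((I*√434)/4 + 15)² = -3 + (I*√434/4 + 15)² = -3 + (15 + I*√434/4)² ≈ 194.88 + 156.25*I)
-Z = -(1559/8 + 15*I*√434/2) = -1559/8 - 15*I*√434/2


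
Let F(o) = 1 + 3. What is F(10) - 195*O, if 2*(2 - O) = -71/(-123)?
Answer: -27037/82 ≈ -329.72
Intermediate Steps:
F(o) = 4
O = 421/246 (O = 2 - (-71)/(2*(-123)) = 2 - (-71)*(-1)/(2*123) = 2 - ½*71/123 = 2 - 71/246 = 421/246 ≈ 1.7114)
F(10) - 195*O = 4 - 195*421/246 = 4 - 27365/82 = -27037/82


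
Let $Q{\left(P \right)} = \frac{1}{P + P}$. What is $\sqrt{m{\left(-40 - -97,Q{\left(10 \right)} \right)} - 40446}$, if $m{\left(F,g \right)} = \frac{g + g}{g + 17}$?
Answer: $\frac{2 i \sqrt{1175775161}}{341} \approx 201.11 i$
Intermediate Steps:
$Q{\left(P \right)} = \frac{1}{2 P}$
$m{\left(F,g \right)} = \frac{2 g}{17 + g}$
$\sqrt{m{\left(-40 - -97,Q{\left(10 \right)} \right)} - 40446} = \sqrt{\frac{2 \frac{1}{2 \cdot 10}}{17 + \frac{1}{2 \cdot 10}} - 40446} = \sqrt{\frac{2 \cdot \frac{1}{2} \cdot \frac{1}{10}}{17 + \frac{1}{2} \cdot \frac{1}{10}} - 40446} = \sqrt{2 \cdot \frac{1}{20} \frac{1}{17 + \frac{1}{20}} - 40446} = \sqrt{2 \cdot \frac{1}{20} \frac{1}{\frac{341}{20}} - 40446} = \sqrt{2 \cdot \frac{1}{20} \cdot \frac{20}{341} - 40446} = \sqrt{\frac{2}{341} - 40446} = \sqrt{- \frac{13792084}{341}} = \frac{2 i \sqrt{1175775161}}{341}$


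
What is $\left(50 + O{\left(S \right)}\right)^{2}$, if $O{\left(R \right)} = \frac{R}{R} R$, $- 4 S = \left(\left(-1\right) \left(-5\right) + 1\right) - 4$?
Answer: $\frac{9801}{4} \approx 2450.3$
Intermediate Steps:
$S = - \frac{1}{2}$ ($S = - \frac{\left(\left(-1\right) \left(-5\right) + 1\right) - 4}{4} = - \frac{\left(5 + 1\right) - 4}{4} = - \frac{6 - 4}{4} = \left(- \frac{1}{4}\right) 2 = - \frac{1}{2} \approx -0.5$)
$O{\left(R \right)} = R$ ($O{\left(R \right)} = 1 R = R$)
$\left(50 + O{\left(S \right)}\right)^{2} = \left(50 - \frac{1}{2}\right)^{2} = \left(\frac{99}{2}\right)^{2} = \frac{9801}{4}$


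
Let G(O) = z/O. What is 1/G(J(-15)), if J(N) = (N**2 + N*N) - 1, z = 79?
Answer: 449/79 ≈ 5.6835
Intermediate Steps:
J(N) = -1 + 2*N**2 (J(N) = (N**2 + N**2) - 1 = 2*N**2 - 1 = -1 + 2*N**2)
G(O) = 79/O
1/G(J(-15)) = 1/(79/(-1 + 2*(-15)**2)) = 1/(79/(-1 + 2*225)) = 1/(79/(-1 + 450)) = 1/(79/449) = 449/79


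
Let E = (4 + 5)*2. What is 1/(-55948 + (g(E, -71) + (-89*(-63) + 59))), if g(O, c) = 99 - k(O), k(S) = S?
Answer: -1/50201 ≈ -1.9920e-5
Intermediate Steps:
E = 18 (E = 9*2 = 18)
g(O, c) = 99 - O
1/(-55948 + (g(E, -71) + (-89*(-63) + 59))) = 1/(-55948 + ((99 - 1*18) + (-89*(-63) + 59))) = 1/(-55948 + ((99 - 18) + (5607 + 59))) = 1/(-55948 + (81 + 5666)) = 1/(-55948 + 5747) = 1/(-50201) = -1/50201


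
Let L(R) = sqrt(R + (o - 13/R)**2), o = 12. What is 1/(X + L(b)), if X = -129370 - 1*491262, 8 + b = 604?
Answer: -220458416512/136823547694001527 - 596*sqrt(262674057)/136823547694001527 ≈ -1.6113e-6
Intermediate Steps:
b = 596 (b = -8 + 604 = 596)
X = -620632 (X = -129370 - 491262 = -620632)
L(R) = sqrt(R + (12 - 13/R)**2)
1/(X + L(b)) = 1/(-620632 + sqrt(144 + 596 - 312/596 + 169/596**2)) = 1/(-620632 + sqrt(144 + 596 - 312*1/596 + 169*(1/355216))) = 1/(-620632 + sqrt(144 + 596 - 78/149 + 169/355216)) = 1/(-620632 + sqrt(262674057/355216)) = 1/(-620632 + sqrt(262674057)/596)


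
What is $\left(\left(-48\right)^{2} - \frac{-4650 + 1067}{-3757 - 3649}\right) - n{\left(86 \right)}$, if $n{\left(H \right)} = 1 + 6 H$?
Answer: $\frac{13230939}{7406} \approx 1786.5$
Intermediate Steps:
$\left(\left(-48\right)^{2} - \frac{-4650 + 1067}{-3757 - 3649}\right) - n{\left(86 \right)} = \left(\left(-48\right)^{2} - \frac{-4650 + 1067}{-3757 - 3649}\right) - \left(1 + 6 \cdot 86\right) = \left(2304 - - \frac{3583}{-7406}\right) - \left(1 + 516\right) = \left(2304 - \left(-3583\right) \left(- \frac{1}{7406}\right)\right) - 517 = \left(2304 - \frac{3583}{7406}\right) - 517 = \frac{17059841}{7406} - 517 = \frac{13230939}{7406}$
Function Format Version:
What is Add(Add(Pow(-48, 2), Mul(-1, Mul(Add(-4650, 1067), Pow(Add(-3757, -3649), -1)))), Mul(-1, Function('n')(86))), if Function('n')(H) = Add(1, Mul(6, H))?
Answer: Rational(13230939, 7406) ≈ 1786.5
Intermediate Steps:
Add(Add(Pow(-48, 2), Mul(-1, Mul(Add(-4650, 1067), Pow(Add(-3757, -3649), -1)))), Mul(-1, Function('n')(86))) = Add(Add(Pow(-48, 2), Mul(-1, Mul(Add(-4650, 1067), Pow(Add(-3757, -3649), -1)))), Mul(-1, Add(1, Mul(6, 86)))) = Add(Add(2304, Mul(-1, Mul(-3583, Pow(-7406, -1)))), Mul(-1, Add(1, 516))) = Add(Add(2304, Mul(-1, Mul(-3583, Rational(-1, 7406)))), Mul(-1, 517)) = Add(Add(2304, Mul(-1, Rational(3583, 7406))), -517) = Add(Add(2304, Rational(-3583, 7406)), -517) = Add(Rational(17059841, 7406), -517) = Rational(13230939, 7406)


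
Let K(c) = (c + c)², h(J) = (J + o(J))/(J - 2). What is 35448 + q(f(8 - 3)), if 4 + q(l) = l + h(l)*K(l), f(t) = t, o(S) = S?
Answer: 107347/3 ≈ 35782.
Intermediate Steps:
h(J) = 2*J/(-2 + J) (h(J) = (J + J)/(J - 2) = (2*J)/(-2 + J) = 2*J/(-2 + J))
K(c) = 4*c² (K(c) = (2*c)² = 4*c²)
q(l) = -4 + l + 8*l³/(-2 + l) (q(l) = -4 + (l + (2*l/(-2 + l))*(4*l²)) = -4 + (l + 8*l³/(-2 + l)) = -4 + l + 8*l³/(-2 + l))
35448 + q(f(8 - 3)) = 35448 + (8*(8 - 3)³ + (-4 + (8 - 3))*(-2 + (8 - 3)))/(-2 + (8 - 3)) = 35448 + (8*5³ + (-4 + 5)*(-2 + 5))/(-2 + 5) = 35448 + (8*125 + 1*3)/3 = 35448 + (1000 + 3)/3 = 35448 + (⅓)*1003 = 35448 + 1003/3 = 107347/3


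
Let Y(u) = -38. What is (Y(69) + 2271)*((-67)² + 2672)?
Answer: 15990513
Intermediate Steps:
(Y(69) + 2271)*((-67)² + 2672) = (-38 + 2271)*((-67)² + 2672) = 2233*(4489 + 2672) = 2233*7161 = 15990513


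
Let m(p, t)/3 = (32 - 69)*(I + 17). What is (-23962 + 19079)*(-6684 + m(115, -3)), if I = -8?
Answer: 37516089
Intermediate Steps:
m(p, t) = -999 (m(p, t) = 3*((32 - 69)*(-8 + 17)) = 3*(-37*9) = 3*(-333) = -999)
(-23962 + 19079)*(-6684 + m(115, -3)) = (-23962 + 19079)*(-6684 - 999) = -4883*(-7683) = 37516089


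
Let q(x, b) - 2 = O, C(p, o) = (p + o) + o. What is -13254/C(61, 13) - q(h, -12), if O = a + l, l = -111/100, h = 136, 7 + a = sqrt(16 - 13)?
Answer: -424081/2900 - sqrt(3) ≈ -147.97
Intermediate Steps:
a = -7 + sqrt(3) (a = -7 + sqrt(16 - 13) = -7 + sqrt(3) ≈ -5.2680)
l = -111/100 (l = -111*1/100 = -111/100 ≈ -1.1100)
C(p, o) = p + 2*o (C(p, o) = (o + p) + o = p + 2*o)
O = -811/100 + sqrt(3) (O = (-7 + sqrt(3)) - 111/100 = -811/100 + sqrt(3) ≈ -6.3780)
q(x, b) = -611/100 + sqrt(3) (q(x, b) = 2 + (-811/100 + sqrt(3)) = -611/100 + sqrt(3))
-13254/C(61, 13) - q(h, -12) = -13254/(61 + 2*13) - (-611/100 + sqrt(3)) = -13254/(61 + 26) + (611/100 - sqrt(3)) = -13254/87 + (611/100 - sqrt(3)) = -13254*1/87 + (611/100 - sqrt(3)) = -4418/29 + (611/100 - sqrt(3)) = -424081/2900 - sqrt(3)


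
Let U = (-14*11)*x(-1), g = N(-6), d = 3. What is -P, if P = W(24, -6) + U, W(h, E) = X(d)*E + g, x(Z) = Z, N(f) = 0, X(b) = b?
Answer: -136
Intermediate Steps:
g = 0
W(h, E) = 3*E (W(h, E) = 3*E + 0 = 3*E)
U = 154 (U = -14*11*(-1) = -154*(-1) = 154)
P = 136 (P = 3*(-6) + 154 = -18 + 154 = 136)
-P = -1*136 = -136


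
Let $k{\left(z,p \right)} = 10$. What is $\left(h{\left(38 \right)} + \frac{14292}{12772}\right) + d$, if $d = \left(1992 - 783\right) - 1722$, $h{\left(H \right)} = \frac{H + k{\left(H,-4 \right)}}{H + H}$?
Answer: $- \frac{31015968}{60667} \approx -511.25$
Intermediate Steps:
$h{\left(H \right)} = \frac{10 + H}{2 H}$ ($h{\left(H \right)} = \frac{H + 10}{H + H} = \frac{10 + H}{2 H}$)
$d = -513$ ($d = 1209 - 1722 = -513$)
$\left(h{\left(38 \right)} + \frac{14292}{12772}\right) + d = \left(\frac{10 + 38}{2 \cdot 38} + \frac{14292}{12772}\right) - 513 = \left(\frac{1}{2} \cdot \frac{1}{38} \cdot 48 + 14292 \cdot \frac{1}{12772}\right) - 513 = \left(\frac{12}{19} + \frac{3573}{3193}\right) - 513 = \frac{106203}{60667} - 513 = - \frac{31015968}{60667}$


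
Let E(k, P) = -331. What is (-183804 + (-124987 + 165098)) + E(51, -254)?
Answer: -144024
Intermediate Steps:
(-183804 + (-124987 + 165098)) + E(51, -254) = (-183804 + (-124987 + 165098)) - 331 = (-183804 + 40111) - 331 = -143693 - 331 = -144024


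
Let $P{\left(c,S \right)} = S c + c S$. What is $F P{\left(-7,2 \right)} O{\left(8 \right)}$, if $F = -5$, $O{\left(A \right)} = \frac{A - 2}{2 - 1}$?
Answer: $840$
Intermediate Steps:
$O{\left(A \right)} = -2 + A$ ($O{\left(A \right)} = \frac{-2 + A}{1} = \left(-2 + A\right) 1 = -2 + A$)
$P{\left(c,S \right)} = 2 S c$ ($P{\left(c,S \right)} = S c + S c = 2 S c$)
$F P{\left(-7,2 \right)} O{\left(8 \right)} = - 5 \cdot 2 \cdot 2 \left(-7\right) \left(-2 + 8\right) = \left(-5\right) \left(-28\right) 6 = 140 \cdot 6 = 840$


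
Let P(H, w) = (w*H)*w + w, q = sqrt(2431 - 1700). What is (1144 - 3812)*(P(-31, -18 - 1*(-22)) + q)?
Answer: 1312656 - 2668*sqrt(731) ≈ 1.2405e+6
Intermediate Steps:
q = sqrt(731) ≈ 27.037
P(H, w) = w + H*w**2 (P(H, w) = (H*w)*w + w = H*w**2 + w = w + H*w**2)
(1144 - 3812)*(P(-31, -18 - 1*(-22)) + q) = (1144 - 3812)*((-18 - 1*(-22))*(1 - 31*(-18 - 1*(-22))) + sqrt(731)) = -2668*((-18 + 22)*(1 - 31*(-18 + 22)) + sqrt(731)) = -2668*(4*(1 - 31*4) + sqrt(731)) = -2668*(4*(1 - 124) + sqrt(731)) = -2668*(4*(-123) + sqrt(731)) = -2668*(-492 + sqrt(731)) = 1312656 - 2668*sqrt(731)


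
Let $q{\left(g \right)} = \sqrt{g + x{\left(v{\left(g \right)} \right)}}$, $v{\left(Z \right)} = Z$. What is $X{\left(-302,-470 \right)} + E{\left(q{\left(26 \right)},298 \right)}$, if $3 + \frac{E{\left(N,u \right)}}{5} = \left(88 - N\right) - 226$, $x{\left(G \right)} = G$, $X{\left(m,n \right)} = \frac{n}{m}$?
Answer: $- \frac{106220}{151} - 10 \sqrt{13} \approx -739.5$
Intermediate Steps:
$q{\left(g \right)} = \sqrt{2} \sqrt{g}$ ($q{\left(g \right)} = \sqrt{g + g} = \sqrt{2 g} = \sqrt{2} \sqrt{g}$)
$E{\left(N,u \right)} = -705 - 5 N$ ($E{\left(N,u \right)} = -15 + 5 \left(\left(88 - N\right) - 226\right) = -15 + 5 \left(-138 - N\right) = -15 - \left(690 + 5 N\right) = -705 - 5 N$)
$X{\left(-302,-470 \right)} + E{\left(q{\left(26 \right)},298 \right)} = - \frac{470}{-302} - \left(705 + 5 \sqrt{2} \sqrt{26}\right) = \left(-470\right) \left(- \frac{1}{302}\right) - \left(705 + 5 \cdot 2 \sqrt{13}\right) = \frac{235}{151} - \left(705 + 10 \sqrt{13}\right) = - \frac{106220}{151} - 10 \sqrt{13}$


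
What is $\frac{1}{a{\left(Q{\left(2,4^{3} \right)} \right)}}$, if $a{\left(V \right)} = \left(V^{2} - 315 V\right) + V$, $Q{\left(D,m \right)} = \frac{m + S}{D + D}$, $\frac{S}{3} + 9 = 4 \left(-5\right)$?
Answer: $\frac{16}{29417} \approx 0.0005439$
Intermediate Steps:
$S = -87$ ($S = -27 + 3 \cdot 4 \left(-5\right) = -27 + 3 \left(-20\right) = -27 - 60 = -87$)
$Q{\left(D,m \right)} = \frac{-87 + m}{2 D}$ ($Q{\left(D,m \right)} = \frac{m - 87}{D + D} = \frac{-87 + m}{2 D}$)
$a{\left(V \right)} = V^{2} - 314 V$
$\frac{1}{a{\left(Q{\left(2,4^{3} \right)} \right)}} = \frac{1}{\frac{-87 + 4^{3}}{2 \cdot 2} \left(-314 + \frac{-87 + 4^{3}}{2 \cdot 2}\right)} = \frac{1}{\frac{1}{2} \cdot \frac{1}{2} \left(-87 + 64\right) \left(-314 + \frac{1}{2} \cdot \frac{1}{2} \left(-87 + 64\right)\right)} = \frac{1}{\frac{1}{2} \cdot \frac{1}{2} \left(-23\right) \left(-314 + \frac{1}{2} \cdot \frac{1}{2} \left(-23\right)\right)} = \frac{1}{\left(- \frac{23}{4}\right) \left(-314 - \frac{23}{4}\right)} = \frac{1}{\left(- \frac{23}{4}\right) \left(- \frac{1279}{4}\right)} = \frac{1}{\frac{29417}{16}} = \frac{16}{29417}$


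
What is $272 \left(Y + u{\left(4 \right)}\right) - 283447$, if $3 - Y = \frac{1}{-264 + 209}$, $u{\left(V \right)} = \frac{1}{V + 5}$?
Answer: $- \frac{139884937}{495} \approx -2.826 \cdot 10^{5}$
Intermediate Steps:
$u{\left(V \right)} = \frac{1}{5 + V}$
$Y = \frac{166}{55}$ ($Y = 3 - \frac{1}{-264 + 209} = 3 - \frac{1}{-55} = 3 - - \frac{1}{55} = 3 + \frac{1}{55} = \frac{166}{55} \approx 3.0182$)
$272 \left(Y + u{\left(4 \right)}\right) - 283447 = 272 \left(\frac{166}{55} + \frac{1}{5 + 4}\right) - 283447 = 272 \left(\frac{166}{55} + \frac{1}{9}\right) - 283447 = 272 \cdot \frac{1549}{495} - 283447 = \frac{421328}{495} - 283447 = - \frac{139884937}{495}$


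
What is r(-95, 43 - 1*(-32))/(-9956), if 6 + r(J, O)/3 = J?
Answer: 303/9956 ≈ 0.030434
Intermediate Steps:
r(J, O) = -18 + 3*J
r(-95, 43 - 1*(-32))/(-9956) = (-18 + 3*(-95))/(-9956) = (-18 - 285)*(-1/9956) = -303*(-1/9956) = 303/9956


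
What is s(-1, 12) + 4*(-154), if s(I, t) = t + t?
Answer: -592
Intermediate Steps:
s(I, t) = 2*t
s(-1, 12) + 4*(-154) = 2*12 + 4*(-154) = 24 - 616 = -592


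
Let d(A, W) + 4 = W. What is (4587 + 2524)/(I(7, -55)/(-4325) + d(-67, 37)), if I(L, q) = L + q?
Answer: 30755075/142773 ≈ 215.41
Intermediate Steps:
d(A, W) = -4 + W
(4587 + 2524)/(I(7, -55)/(-4325) + d(-67, 37)) = (4587 + 2524)/((7 - 55)/(-4325) + (-4 + 37)) = 7111/(-48*(-1/4325) + 33) = 7111/(48/4325 + 33) = 7111/(142773/4325) = 7111*(4325/142773) = 30755075/142773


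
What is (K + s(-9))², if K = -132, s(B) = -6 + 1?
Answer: 18769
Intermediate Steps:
s(B) = -5
(K + s(-9))² = (-132 - 5)² = (-137)² = 18769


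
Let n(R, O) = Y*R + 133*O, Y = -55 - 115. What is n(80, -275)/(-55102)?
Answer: 50175/55102 ≈ 0.91058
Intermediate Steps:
Y = -170
n(R, O) = -170*R + 133*O
n(80, -275)/(-55102) = (-170*80 + 133*(-275))/(-55102) = (-13600 - 36575)*(-1/55102) = -50175*(-1/55102) = 50175/55102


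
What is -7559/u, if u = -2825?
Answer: 7559/2825 ≈ 2.6758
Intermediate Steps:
-7559/u = -7559/(-2825) = -7559*(-1/2825) = 7559/2825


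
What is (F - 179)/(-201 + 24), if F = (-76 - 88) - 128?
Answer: 157/59 ≈ 2.6610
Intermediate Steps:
F = -292 (F = -164 - 128 = -292)
(F - 179)/(-201 + 24) = (-292 - 179)/(-201 + 24) = -471/(-177) = -471*(-1/177) = 157/59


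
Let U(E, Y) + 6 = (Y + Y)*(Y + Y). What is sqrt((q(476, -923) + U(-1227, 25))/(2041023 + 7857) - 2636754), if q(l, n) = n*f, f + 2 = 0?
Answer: I*sqrt(6918033755802549)/51222 ≈ 1623.8*I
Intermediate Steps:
f = -2 (f = -2 + 0 = -2)
U(E, Y) = -6 + 4*Y**2 (U(E, Y) = -6 + (Y + Y)*(Y + Y) = -6 + (2*Y)*(2*Y) = -6 + 4*Y**2)
q(l, n) = -2*n (q(l, n) = n*(-2) = -2*n)
sqrt((q(476, -923) + U(-1227, 25))/(2041023 + 7857) - 2636754) = sqrt((-2*(-923) + (-6 + 4*25**2))/(2041023 + 7857) - 2636754) = sqrt((1846 + (-6 + 4*625))/2048880 - 2636754) = sqrt((1846 + (-6 + 2500))*(1/2048880) - 2636754) = sqrt((1846 + 2494)*(1/2048880) - 2636754) = sqrt(4340*(1/2048880) - 2636754) = sqrt(217/102444 - 2636754) = sqrt(-270119626559/102444) = I*sqrt(6918033755802549)/51222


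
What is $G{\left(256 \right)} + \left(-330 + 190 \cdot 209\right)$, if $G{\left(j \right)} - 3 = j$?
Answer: $39639$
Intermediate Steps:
$G{\left(j \right)} = 3 + j$
$G{\left(256 \right)} + \left(-330 + 190 \cdot 209\right) = \left(3 + 256\right) + \left(-330 + 190 \cdot 209\right) = 259 + \left(-330 + 39710\right) = 259 + 39380 = 39639$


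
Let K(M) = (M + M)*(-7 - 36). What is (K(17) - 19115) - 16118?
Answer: -36695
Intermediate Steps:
K(M) = -86*M (K(M) = (2*M)*(-43) = -86*M)
(K(17) - 19115) - 16118 = (-86*17 - 19115) - 16118 = (-1462 - 19115) - 16118 = -20577 - 16118 = -36695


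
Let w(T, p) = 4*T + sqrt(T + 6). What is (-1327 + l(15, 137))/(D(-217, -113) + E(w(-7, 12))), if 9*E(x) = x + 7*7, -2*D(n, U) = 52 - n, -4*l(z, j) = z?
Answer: 113970753/11319290 + 47907*I/5659645 ≈ 10.069 + 0.0084647*I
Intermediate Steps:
l(z, j) = -z/4
D(n, U) = -26 + n/2 (D(n, U) = -(52 - n)/2 = -26 + n/2)
w(T, p) = sqrt(6 + T) + 4*T (w(T, p) = 4*T + sqrt(6 + T) = sqrt(6 + T) + 4*T)
E(x) = 49/9 + x/9 (E(x) = (x + 7*7)/9 = (x + 49)/9 = (49 + x)/9 = 49/9 + x/9)
(-1327 + l(15, 137))/(D(-217, -113) + E(w(-7, 12))) = (-1327 - 1/4*15)/((-26 + (1/2)*(-217)) + (49/9 + (sqrt(6 - 7) + 4*(-7))/9)) = (-1327 - 15/4)/((-26 - 217/2) + (49/9 + (sqrt(-1) - 28)/9)) = -5323/(4*(-269/2 + (49/9 + (I - 28)/9))) = -5323/(4*(-269/2 + (49/9 + (-28 + I)/9))) = -5323/(4*(-269/2 + (49/9 + (-28/9 + I/9)))) = -5323/(4*(-269/2 + (7/3 + I/9))) = -5323*324*(-793/6 - I/9)/5659645/4 = -431163*(-793/6 - I/9)/5659645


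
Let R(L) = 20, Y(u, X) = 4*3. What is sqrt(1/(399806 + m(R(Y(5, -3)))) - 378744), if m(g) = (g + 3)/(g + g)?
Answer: 4*I*sqrt(6054044732307681326)/15992263 ≈ 615.42*I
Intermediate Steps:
Y(u, X) = 12
m(g) = (3 + g)/(2*g) (m(g) = (3 + g)/((2*g)) = (3 + g)*(1/(2*g)) = (3 + g)/(2*g))
sqrt(1/(399806 + m(R(Y(5, -3)))) - 378744) = sqrt(1/(399806 + (1/2)*(3 + 20)/20) - 378744) = sqrt(1/(399806 + (1/2)*(1/20)*23) - 378744) = sqrt(1/(399806 + 23/40) - 378744) = sqrt(1/(15992263/40) - 378744) = sqrt(40/15992263 - 378744) = sqrt(-6056973657632/15992263) = 4*I*sqrt(6054044732307681326)/15992263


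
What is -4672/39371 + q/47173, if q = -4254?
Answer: -387876490/1857248183 ≈ -0.20884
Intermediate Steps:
-4672/39371 + q/47173 = -4672/39371 - 4254/47173 = -387876490/1857248183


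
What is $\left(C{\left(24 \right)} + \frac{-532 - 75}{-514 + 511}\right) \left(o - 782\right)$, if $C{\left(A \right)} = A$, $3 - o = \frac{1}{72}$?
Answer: $- \frac{38084431}{216} \approx -1.7632 \cdot 10^{5}$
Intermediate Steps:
$o = \frac{215}{72}$ ($o = 3 - \frac{1}{72} = \frac{215}{72} \approx 2.9861$)
$\left(C{\left(24 \right)} + \frac{-532 - 75}{-514 + 511}\right) \left(o - 782\right) = \left(24 + \frac{-532 - 75}{-514 + 511}\right) \left(\frac{215}{72} - 782\right) = \left(24 - \frac{607}{-3}\right) \left(\frac{215}{72} - 782\right) = \left(24 - - \frac{607}{3}\right) \left(- \frac{56089}{72}\right) = \left(24 + \frac{607}{3}\right) \left(- \frac{56089}{72}\right) = \frac{679}{3} \left(- \frac{56089}{72}\right) = - \frac{38084431}{216}$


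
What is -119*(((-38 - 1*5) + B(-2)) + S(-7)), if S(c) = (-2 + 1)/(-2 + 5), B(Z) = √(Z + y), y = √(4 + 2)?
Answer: 15470/3 - 119*√(-2 + √6) ≈ 5076.9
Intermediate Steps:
y = √6 ≈ 2.4495
B(Z) = √(Z + √6)
S(c) = -⅓ (S(c) = -1/3 = -1*⅓ = -⅓)
-119*(((-38 - 1*5) + B(-2)) + S(-7)) = -119*(((-38 - 1*5) + √(-2 + √6)) - ⅓) = -119*(((-38 - 5) + √(-2 + √6)) - ⅓) = -119*((-43 + √(-2 + √6)) - ⅓) = -119*(-130/3 + √(-2 + √6)) = 15470/3 - 119*√(-2 + √6)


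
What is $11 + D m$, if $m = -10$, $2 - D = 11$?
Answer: $101$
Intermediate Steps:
$D = -9$ ($D = 2 - 11 = -9$)
$11 + D m = 11 - -90 = 11 + 90 = 101$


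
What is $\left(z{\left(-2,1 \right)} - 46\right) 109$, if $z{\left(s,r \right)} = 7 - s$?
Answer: $-4033$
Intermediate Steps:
$\left(z{\left(-2,1 \right)} - 46\right) 109 = \left(\left(7 - -2\right) - 46\right) 109 = \left(\left(7 + 2\right) - 46\right) 109 = \left(9 - 46\right) 109 = \left(-37\right) 109 = -4033$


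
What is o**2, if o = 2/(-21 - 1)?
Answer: 1/121 ≈ 0.0082645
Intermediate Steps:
o = -1/11 (o = 2/(-22) = -1/22*2 = -1/11 ≈ -0.090909)
o**2 = (-1/11)**2 = 1/121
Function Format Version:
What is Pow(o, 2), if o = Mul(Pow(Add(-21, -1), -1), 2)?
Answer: Rational(1, 121) ≈ 0.0082645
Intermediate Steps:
o = Rational(-1, 11) (o = Mul(Pow(-22, -1), 2) = Mul(Rational(-1, 22), 2) = Rational(-1, 11) ≈ -0.090909)
Pow(o, 2) = Pow(Rational(-1, 11), 2) = Rational(1, 121)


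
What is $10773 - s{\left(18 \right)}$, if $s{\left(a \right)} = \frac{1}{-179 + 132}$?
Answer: $\frac{506332}{47} \approx 10773.0$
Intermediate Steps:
$s{\left(a \right)} = - \frac{1}{47}$ ($s{\left(a \right)} = \frac{1}{-47} = - \frac{1}{47}$)
$10773 - s{\left(18 \right)} = 10773 - - \frac{1}{47} = 10773 + \frac{1}{47} = \frac{506332}{47}$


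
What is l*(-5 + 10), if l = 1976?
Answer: 9880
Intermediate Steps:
l*(-5 + 10) = 1976*(-5 + 10) = 1976*5 = 9880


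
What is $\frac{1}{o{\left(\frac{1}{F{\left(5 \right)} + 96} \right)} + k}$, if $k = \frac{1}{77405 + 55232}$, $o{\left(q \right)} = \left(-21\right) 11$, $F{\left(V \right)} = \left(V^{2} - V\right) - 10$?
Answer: $- \frac{132637}{30639146} \approx -0.004329$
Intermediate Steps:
$F{\left(V \right)} = -10 + V^{2} - V$
$o{\left(q \right)} = -231$
$k = \frac{1}{132637} \approx 7.5394 \cdot 10^{-6}$
$\frac{1}{o{\left(\frac{1}{F{\left(5 \right)} + 96} \right)} + k} = \frac{1}{-231 + \frac{1}{132637}} = \frac{1}{- \frac{30639146}{132637}} = - \frac{132637}{30639146}$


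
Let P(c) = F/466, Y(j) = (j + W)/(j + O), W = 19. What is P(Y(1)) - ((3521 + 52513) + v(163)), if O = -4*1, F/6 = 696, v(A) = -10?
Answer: -13051504/233 ≈ -56015.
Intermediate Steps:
F = 4176 (F = 6*696 = 4176)
O = -4
Y(j) = (19 + j)/(-4 + j) (Y(j) = (j + 19)/(j - 4) = (19 + j)/(-4 + j))
P(c) = 2088/233 (P(c) = 4176/466 = 4176*(1/466) = 2088/233)
P(Y(1)) - ((3521 + 52513) + v(163)) = 2088/233 - ((3521 + 52513) - 10) = 2088/233 - (56034 - 10) = 2088/233 - 1*56024 = 2088/233 - 56024 = -13051504/233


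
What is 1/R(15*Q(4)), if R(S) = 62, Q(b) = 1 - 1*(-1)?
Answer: 1/62 ≈ 0.016129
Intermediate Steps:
Q(b) = 2 (Q(b) = 1 + 1 = 2)
1/R(15*Q(4)) = 1/62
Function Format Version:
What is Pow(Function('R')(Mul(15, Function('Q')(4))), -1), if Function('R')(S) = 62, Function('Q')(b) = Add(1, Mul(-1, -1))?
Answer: Rational(1, 62) ≈ 0.016129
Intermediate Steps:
Function('Q')(b) = 2 (Function('Q')(b) = Add(1, 1) = 2)
Pow(Function('R')(Mul(15, Function('Q')(4))), -1) = Pow(62, -1) = Rational(1, 62)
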